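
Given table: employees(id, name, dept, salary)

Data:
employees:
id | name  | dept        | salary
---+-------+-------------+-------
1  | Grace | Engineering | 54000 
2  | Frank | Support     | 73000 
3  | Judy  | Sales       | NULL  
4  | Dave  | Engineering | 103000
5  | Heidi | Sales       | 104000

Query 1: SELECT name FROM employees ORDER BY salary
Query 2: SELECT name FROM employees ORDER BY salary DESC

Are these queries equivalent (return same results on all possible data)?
No, not equivalent

Query 1 returns: [('Judy',), ('Grace',), ('Frank',), ('Dave',), ('Heidi',)]
Query 2 returns: [('Heidi',), ('Dave',), ('Frank',), ('Grace',), ('Judy',)]

Reason: ASC vs DESC gives opposite ordering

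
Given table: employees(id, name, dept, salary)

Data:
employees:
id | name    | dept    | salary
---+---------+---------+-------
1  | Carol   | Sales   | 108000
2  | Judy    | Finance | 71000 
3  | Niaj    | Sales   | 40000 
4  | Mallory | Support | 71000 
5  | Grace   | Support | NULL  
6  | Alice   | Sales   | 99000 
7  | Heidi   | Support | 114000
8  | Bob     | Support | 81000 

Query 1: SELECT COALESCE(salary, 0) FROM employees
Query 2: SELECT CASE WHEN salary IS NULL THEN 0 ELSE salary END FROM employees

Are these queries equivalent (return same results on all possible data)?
Yes, equivalent

Both queries return: [(0,), (40000,), (71000,), (71000,), (81000,), (99000,), (108000,), (114000,)]

Reason: COALESCE vs CASE for NULL handling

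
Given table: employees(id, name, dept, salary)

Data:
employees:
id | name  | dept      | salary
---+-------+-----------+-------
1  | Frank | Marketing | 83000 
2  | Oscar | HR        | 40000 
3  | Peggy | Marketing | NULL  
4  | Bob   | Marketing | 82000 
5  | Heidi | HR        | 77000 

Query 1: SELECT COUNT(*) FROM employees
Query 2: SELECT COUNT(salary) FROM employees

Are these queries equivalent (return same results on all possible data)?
No, not equivalent

Query 1 returns: [(5,)]
Query 2 returns: [(4,)]

Reason: COUNT(*) includes NULLs, COUNT(column) excludes them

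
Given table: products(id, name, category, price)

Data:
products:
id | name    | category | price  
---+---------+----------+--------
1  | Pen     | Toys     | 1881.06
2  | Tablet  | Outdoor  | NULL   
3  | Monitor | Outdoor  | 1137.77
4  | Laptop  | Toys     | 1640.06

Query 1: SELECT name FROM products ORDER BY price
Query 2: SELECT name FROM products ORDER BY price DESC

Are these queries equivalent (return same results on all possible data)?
No, not equivalent

Query 1 returns: [('Tablet',), ('Monitor',), ('Laptop',), ('Pen',)]
Query 2 returns: [('Pen',), ('Laptop',), ('Monitor',), ('Tablet',)]

Reason: ASC vs DESC gives opposite ordering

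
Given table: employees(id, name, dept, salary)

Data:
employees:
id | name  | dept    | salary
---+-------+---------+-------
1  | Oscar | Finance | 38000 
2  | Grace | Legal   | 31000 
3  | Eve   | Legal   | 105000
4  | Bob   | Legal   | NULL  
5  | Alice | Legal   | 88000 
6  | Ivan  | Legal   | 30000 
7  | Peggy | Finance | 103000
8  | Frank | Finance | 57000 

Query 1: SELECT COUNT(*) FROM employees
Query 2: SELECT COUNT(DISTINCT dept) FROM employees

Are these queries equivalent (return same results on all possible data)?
No, not equivalent

Query 1 returns: [(8,)]
Query 2 returns: [(2,)]

Reason: COUNT(*) counts rows, COUNT(DISTINCT dept) counts unique depts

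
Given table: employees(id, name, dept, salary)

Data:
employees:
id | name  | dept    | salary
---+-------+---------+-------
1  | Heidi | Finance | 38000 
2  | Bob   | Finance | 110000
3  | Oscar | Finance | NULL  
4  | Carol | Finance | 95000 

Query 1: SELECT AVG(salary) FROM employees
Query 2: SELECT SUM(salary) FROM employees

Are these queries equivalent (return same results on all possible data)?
No, not equivalent

Query 1 returns: [(81000.0,)]
Query 2 returns: [(243000,)]

Reason: AVG vs SUM give different aggregate values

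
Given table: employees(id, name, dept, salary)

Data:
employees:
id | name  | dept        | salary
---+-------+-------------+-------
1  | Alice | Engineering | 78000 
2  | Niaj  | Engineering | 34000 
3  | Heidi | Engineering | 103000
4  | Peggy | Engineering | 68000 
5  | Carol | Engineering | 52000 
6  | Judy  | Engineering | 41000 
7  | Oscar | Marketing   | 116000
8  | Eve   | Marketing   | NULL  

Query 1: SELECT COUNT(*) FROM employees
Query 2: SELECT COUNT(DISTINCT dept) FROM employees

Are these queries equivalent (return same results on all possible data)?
No, not equivalent

Query 1 returns: [(8,)]
Query 2 returns: [(2,)]

Reason: COUNT(*) counts rows, COUNT(DISTINCT dept) counts unique depts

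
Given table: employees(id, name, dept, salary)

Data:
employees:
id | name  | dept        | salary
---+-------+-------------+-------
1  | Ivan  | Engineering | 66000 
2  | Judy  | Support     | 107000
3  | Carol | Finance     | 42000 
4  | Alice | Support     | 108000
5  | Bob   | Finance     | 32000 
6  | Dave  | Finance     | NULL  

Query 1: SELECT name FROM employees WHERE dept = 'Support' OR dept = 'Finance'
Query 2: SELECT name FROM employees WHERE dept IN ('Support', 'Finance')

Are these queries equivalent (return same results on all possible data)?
Yes, equivalent

Both queries return: [('Alice',), ('Bob',), ('Carol',), ('Dave',), ('Judy',)]

Reason: OR vs IN are equivalent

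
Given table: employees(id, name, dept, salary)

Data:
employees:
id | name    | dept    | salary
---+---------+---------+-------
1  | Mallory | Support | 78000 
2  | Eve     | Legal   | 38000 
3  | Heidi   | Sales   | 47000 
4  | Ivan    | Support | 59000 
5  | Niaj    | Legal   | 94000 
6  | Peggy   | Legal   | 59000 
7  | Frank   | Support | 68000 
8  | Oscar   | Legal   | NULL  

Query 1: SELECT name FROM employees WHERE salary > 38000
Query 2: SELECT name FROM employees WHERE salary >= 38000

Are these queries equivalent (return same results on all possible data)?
No, not equivalent

Query 1 returns: [('Mallory',), ('Heidi',), ('Ivan',), ('Niaj',), ('Peggy',), ('Frank',)]
Query 2 returns: [('Mallory',), ('Eve',), ('Heidi',), ('Ivan',), ('Niaj',), ('Peggy',), ('Frank',)]

Reason: > vs >= gives different results when salary = 38000 exists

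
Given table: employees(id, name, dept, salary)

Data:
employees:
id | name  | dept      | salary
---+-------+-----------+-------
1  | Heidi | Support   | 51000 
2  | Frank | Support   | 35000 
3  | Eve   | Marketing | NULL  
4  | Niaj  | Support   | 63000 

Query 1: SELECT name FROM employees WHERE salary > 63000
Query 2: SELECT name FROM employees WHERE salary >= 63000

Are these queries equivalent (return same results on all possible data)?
No, not equivalent

Query 1 returns: []
Query 2 returns: [('Niaj',)]

Reason: > vs >= gives different results when salary = 63000 exists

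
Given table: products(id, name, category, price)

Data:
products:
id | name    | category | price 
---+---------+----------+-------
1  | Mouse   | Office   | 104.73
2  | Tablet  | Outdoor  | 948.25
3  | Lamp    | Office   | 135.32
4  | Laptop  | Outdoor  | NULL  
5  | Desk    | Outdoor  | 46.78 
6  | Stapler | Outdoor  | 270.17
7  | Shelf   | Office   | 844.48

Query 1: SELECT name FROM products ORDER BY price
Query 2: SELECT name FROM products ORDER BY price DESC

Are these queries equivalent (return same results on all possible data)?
No, not equivalent

Query 1 returns: [('Laptop',), ('Desk',), ('Mouse',), ('Lamp',), ('Stapler',), ('Shelf',), ('Tablet',)]
Query 2 returns: [('Tablet',), ('Shelf',), ('Stapler',), ('Lamp',), ('Mouse',), ('Desk',), ('Laptop',)]

Reason: ASC vs DESC gives opposite ordering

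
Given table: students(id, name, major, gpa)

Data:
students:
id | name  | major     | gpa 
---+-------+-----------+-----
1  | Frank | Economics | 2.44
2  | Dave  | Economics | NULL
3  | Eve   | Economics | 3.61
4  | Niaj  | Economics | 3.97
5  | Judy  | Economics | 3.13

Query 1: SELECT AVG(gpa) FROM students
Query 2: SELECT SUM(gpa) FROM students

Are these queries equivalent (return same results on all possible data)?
No, not equivalent

Query 1 returns: [(3.2875,)]
Query 2 returns: [(13.15,)]

Reason: AVG vs SUM give different aggregate values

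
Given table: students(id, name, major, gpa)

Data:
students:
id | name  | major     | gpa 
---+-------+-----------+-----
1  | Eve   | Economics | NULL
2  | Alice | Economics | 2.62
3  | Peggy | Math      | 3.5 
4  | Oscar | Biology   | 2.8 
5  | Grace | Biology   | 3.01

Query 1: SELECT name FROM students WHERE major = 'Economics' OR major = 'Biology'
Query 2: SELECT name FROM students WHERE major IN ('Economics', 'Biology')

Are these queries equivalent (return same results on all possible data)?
Yes, equivalent

Both queries return: [('Alice',), ('Eve',), ('Grace',), ('Oscar',)]

Reason: OR vs IN are equivalent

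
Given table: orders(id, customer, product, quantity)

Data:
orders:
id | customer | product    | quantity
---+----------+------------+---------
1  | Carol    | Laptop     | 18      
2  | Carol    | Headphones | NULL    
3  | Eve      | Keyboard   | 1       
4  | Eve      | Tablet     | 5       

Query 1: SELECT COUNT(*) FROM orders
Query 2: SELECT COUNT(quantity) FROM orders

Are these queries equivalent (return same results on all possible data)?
No, not equivalent

Query 1 returns: [(4,)]
Query 2 returns: [(3,)]

Reason: COUNT(*) includes NULLs, COUNT(column) excludes them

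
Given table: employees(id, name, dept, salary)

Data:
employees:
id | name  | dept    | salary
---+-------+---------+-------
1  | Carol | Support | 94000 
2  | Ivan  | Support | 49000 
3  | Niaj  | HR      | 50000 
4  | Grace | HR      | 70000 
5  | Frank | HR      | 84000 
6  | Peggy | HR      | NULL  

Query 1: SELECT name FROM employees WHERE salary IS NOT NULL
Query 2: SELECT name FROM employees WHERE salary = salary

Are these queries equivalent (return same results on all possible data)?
Yes, equivalent

Both queries return: [('Carol',), ('Frank',), ('Grace',), ('Ivan',), ('Niaj',)]

Reason: IS NOT NULL vs self-equality (both exclude NULLs)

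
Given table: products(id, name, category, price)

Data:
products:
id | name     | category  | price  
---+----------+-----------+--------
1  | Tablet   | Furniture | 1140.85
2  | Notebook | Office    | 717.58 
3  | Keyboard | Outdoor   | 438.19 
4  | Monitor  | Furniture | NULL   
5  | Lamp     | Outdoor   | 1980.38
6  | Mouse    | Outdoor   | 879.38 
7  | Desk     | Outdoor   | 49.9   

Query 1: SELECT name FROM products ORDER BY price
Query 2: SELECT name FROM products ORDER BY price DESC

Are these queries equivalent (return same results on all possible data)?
No, not equivalent

Query 1 returns: [('Monitor',), ('Desk',), ('Keyboard',), ('Notebook',), ('Mouse',), ('Tablet',), ('Lamp',)]
Query 2 returns: [('Lamp',), ('Tablet',), ('Mouse',), ('Notebook',), ('Keyboard',), ('Desk',), ('Monitor',)]

Reason: ASC vs DESC gives opposite ordering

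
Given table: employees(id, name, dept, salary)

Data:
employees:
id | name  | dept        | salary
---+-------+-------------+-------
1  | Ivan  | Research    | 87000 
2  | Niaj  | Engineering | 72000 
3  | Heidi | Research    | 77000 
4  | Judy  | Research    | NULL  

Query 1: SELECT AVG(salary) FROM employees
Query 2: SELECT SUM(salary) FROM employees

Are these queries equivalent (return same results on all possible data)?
No, not equivalent

Query 1 returns: [(78666.66666666667,)]
Query 2 returns: [(236000,)]

Reason: AVG vs SUM give different aggregate values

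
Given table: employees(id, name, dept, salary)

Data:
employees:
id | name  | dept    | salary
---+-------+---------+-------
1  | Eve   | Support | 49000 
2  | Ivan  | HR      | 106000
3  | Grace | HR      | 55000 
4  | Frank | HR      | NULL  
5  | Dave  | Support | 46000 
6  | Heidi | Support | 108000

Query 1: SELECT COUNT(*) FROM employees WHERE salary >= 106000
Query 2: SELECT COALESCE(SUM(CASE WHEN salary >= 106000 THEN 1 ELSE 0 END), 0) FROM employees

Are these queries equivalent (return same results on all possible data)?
Yes, equivalent

Both queries return: [(2,)]

Reason: COUNT with WHERE vs conditional SUM (COALESCE handles empty-table NULL)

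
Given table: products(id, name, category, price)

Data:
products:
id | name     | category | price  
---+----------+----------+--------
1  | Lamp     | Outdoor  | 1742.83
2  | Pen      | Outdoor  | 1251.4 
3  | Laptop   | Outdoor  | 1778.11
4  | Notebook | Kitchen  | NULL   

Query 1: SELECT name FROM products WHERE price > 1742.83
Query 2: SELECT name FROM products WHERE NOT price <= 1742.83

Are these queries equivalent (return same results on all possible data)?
Yes, equivalent

Both queries return: [('Laptop',)]

Reason: Both filter price > 1742.83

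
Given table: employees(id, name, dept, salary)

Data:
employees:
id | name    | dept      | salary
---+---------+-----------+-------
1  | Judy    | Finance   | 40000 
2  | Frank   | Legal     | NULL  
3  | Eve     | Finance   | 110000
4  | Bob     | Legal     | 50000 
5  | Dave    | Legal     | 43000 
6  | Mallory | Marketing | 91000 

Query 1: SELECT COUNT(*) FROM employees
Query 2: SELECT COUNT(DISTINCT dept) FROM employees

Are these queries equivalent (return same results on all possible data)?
No, not equivalent

Query 1 returns: [(6,)]
Query 2 returns: [(3,)]

Reason: COUNT(*) counts rows, COUNT(DISTINCT dept) counts unique depts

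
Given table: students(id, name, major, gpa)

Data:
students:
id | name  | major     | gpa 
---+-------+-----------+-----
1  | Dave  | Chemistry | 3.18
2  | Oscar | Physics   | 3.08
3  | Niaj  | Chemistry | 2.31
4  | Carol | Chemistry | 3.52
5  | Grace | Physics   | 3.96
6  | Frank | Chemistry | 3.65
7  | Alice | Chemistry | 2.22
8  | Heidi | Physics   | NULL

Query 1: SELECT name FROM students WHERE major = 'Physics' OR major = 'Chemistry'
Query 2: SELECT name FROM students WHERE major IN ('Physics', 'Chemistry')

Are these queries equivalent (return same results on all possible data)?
Yes, equivalent

Both queries return: [('Alice',), ('Carol',), ('Dave',), ('Frank',), ('Grace',), ('Heidi',), ('Niaj',), ('Oscar',)]

Reason: OR vs IN are equivalent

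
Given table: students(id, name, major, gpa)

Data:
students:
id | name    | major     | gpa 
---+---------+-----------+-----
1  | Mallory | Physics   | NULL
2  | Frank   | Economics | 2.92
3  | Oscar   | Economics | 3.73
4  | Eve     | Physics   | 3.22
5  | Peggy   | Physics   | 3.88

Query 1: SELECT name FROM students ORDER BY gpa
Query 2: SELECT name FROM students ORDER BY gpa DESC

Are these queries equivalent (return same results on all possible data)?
No, not equivalent

Query 1 returns: [('Mallory',), ('Frank',), ('Eve',), ('Oscar',), ('Peggy',)]
Query 2 returns: [('Peggy',), ('Oscar',), ('Eve',), ('Frank',), ('Mallory',)]

Reason: ASC vs DESC gives opposite ordering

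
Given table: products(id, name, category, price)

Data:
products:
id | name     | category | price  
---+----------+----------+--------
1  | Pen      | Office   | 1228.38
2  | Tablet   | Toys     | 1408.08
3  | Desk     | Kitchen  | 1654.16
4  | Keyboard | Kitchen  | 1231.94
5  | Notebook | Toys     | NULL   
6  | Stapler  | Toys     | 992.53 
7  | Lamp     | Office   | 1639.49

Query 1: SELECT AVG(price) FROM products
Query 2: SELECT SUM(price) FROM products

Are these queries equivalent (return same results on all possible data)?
No, not equivalent

Query 1 returns: [(1359.0966666666666,)]
Query 2 returns: [(8154.58,)]

Reason: AVG vs SUM give different aggregate values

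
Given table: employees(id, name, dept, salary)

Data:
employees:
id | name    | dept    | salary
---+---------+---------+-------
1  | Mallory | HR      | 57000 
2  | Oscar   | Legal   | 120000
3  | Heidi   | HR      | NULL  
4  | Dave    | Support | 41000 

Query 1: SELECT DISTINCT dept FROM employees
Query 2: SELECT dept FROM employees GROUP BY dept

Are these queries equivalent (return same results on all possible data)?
Yes, equivalent

Both queries return: [('HR',), ('Legal',), ('Support',)]

Reason: Both get unique depts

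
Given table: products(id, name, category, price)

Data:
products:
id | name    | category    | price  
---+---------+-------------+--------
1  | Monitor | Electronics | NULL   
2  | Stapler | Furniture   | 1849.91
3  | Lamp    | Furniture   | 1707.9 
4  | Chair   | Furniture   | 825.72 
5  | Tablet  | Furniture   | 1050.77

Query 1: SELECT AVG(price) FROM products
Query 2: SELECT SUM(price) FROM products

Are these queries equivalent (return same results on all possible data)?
No, not equivalent

Query 1 returns: [(1358.575,)]
Query 2 returns: [(5434.3,)]

Reason: AVG vs SUM give different aggregate values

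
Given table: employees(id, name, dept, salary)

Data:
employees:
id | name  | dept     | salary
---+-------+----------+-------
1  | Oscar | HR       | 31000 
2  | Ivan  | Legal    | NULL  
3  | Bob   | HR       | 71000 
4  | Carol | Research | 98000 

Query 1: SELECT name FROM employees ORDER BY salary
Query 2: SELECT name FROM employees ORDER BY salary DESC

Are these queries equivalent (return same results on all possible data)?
No, not equivalent

Query 1 returns: [('Ivan',), ('Oscar',), ('Bob',), ('Carol',)]
Query 2 returns: [('Carol',), ('Bob',), ('Oscar',), ('Ivan',)]

Reason: ASC vs DESC gives opposite ordering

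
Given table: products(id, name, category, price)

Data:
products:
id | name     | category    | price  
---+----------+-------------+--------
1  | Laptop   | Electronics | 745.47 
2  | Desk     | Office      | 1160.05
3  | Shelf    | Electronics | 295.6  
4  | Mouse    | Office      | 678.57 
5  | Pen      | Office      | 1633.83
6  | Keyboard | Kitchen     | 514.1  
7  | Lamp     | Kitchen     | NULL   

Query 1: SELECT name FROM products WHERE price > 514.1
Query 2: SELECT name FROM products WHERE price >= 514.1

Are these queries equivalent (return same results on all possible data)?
No, not equivalent

Query 1 returns: [('Laptop',), ('Desk',), ('Mouse',), ('Pen',)]
Query 2 returns: [('Laptop',), ('Desk',), ('Mouse',), ('Pen',), ('Keyboard',)]

Reason: > vs >= gives different results when price = 514.1 exists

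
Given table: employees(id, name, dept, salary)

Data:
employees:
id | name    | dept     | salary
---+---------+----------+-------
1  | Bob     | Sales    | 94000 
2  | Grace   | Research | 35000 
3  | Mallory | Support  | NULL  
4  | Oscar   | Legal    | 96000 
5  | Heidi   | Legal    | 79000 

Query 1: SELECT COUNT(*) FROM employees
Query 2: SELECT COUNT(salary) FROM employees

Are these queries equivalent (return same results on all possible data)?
No, not equivalent

Query 1 returns: [(5,)]
Query 2 returns: [(4,)]

Reason: COUNT(*) includes NULLs, COUNT(column) excludes them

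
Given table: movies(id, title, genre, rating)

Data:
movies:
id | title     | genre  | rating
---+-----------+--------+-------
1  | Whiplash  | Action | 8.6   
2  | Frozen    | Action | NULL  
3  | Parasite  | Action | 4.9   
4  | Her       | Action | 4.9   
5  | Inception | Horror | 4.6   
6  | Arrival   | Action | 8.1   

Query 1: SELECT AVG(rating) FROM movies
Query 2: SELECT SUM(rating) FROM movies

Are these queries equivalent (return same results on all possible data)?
No, not equivalent

Query 1 returns: [(6.220000000000001,)]
Query 2 returns: [(31.1,)]

Reason: AVG vs SUM give different aggregate values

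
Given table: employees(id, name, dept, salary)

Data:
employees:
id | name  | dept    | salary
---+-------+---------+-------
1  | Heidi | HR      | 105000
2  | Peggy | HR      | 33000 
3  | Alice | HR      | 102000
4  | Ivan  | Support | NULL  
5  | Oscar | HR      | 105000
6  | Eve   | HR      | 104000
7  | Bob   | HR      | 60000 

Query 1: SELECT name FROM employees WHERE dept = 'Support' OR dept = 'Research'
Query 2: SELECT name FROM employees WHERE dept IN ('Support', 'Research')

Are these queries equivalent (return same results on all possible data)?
Yes, equivalent

Both queries return: [('Ivan',)]

Reason: OR vs IN are equivalent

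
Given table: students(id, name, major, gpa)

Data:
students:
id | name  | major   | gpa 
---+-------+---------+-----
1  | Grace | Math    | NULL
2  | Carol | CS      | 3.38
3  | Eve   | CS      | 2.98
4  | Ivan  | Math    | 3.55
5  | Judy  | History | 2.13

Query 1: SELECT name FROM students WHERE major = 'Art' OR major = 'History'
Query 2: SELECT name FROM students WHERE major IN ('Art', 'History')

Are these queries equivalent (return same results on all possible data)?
Yes, equivalent

Both queries return: [('Judy',)]

Reason: OR vs IN are equivalent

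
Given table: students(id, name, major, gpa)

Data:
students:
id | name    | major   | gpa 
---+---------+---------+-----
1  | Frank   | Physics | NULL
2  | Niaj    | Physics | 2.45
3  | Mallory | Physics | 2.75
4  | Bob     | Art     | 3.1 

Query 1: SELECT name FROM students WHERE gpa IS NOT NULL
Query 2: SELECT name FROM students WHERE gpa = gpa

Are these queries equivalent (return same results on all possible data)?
Yes, equivalent

Both queries return: [('Bob',), ('Mallory',), ('Niaj',)]

Reason: IS NOT NULL vs self-equality (both exclude NULLs)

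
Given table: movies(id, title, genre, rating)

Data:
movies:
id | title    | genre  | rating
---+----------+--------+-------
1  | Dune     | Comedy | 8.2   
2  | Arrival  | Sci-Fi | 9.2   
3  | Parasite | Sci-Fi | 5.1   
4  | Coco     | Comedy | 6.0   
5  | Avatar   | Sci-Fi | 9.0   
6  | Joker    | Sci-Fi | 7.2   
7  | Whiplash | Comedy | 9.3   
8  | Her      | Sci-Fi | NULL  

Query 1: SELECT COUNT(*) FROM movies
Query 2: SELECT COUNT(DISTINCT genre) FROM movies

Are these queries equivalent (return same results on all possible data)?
No, not equivalent

Query 1 returns: [(8,)]
Query 2 returns: [(2,)]

Reason: COUNT(*) counts rows, COUNT(DISTINCT genre) counts unique genres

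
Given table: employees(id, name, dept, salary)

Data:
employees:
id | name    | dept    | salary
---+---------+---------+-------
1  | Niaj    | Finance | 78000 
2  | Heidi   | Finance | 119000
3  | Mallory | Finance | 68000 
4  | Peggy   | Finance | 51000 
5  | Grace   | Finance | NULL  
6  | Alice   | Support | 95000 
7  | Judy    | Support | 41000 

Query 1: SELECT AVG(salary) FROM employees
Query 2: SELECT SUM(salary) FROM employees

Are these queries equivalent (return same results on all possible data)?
No, not equivalent

Query 1 returns: [(75333.33333333333,)]
Query 2 returns: [(452000,)]

Reason: AVG vs SUM give different aggregate values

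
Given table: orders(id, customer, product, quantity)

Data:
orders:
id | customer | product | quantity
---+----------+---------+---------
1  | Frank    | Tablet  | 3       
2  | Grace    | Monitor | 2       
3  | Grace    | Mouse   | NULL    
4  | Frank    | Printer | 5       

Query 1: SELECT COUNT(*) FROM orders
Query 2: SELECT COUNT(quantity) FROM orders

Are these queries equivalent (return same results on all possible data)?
No, not equivalent

Query 1 returns: [(4,)]
Query 2 returns: [(3,)]

Reason: COUNT(*) includes NULLs, COUNT(column) excludes them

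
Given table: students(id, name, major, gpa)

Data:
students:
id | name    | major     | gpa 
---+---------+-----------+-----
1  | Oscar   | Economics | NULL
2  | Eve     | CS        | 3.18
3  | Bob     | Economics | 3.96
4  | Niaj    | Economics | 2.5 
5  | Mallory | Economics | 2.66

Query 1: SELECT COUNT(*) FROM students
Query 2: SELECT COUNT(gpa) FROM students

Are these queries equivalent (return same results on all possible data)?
No, not equivalent

Query 1 returns: [(5,)]
Query 2 returns: [(4,)]

Reason: COUNT(*) includes NULLs, COUNT(column) excludes them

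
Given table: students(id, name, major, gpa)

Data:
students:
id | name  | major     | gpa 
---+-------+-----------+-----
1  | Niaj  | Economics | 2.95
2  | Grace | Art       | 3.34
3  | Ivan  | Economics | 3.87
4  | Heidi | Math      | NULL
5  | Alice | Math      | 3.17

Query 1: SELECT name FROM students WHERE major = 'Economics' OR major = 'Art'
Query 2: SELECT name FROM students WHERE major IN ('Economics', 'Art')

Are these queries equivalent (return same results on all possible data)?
Yes, equivalent

Both queries return: [('Grace',), ('Ivan',), ('Niaj',)]

Reason: OR vs IN are equivalent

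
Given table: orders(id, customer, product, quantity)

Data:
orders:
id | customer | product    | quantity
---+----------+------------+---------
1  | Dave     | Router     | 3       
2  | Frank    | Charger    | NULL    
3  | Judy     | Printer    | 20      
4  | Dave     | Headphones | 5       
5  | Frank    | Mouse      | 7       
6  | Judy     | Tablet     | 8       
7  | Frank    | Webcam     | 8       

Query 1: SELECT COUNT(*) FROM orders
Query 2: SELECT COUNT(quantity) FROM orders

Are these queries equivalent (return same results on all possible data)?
No, not equivalent

Query 1 returns: [(7,)]
Query 2 returns: [(6,)]

Reason: COUNT(*) includes NULLs, COUNT(column) excludes them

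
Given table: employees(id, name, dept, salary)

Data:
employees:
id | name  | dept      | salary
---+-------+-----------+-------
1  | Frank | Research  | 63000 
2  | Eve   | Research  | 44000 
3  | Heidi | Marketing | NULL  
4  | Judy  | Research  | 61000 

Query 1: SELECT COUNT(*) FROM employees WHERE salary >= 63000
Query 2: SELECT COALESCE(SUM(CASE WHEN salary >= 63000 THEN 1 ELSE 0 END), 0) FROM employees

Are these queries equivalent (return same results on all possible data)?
Yes, equivalent

Both queries return: [(1,)]

Reason: COUNT with WHERE vs conditional SUM (COALESCE handles empty-table NULL)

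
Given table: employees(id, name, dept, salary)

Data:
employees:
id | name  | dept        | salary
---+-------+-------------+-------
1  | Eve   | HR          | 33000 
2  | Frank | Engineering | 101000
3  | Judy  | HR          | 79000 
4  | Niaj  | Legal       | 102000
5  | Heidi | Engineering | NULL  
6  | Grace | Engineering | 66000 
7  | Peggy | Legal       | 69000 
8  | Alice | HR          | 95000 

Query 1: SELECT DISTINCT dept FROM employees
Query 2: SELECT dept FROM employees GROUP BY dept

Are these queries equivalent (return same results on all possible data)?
Yes, equivalent

Both queries return: [('Engineering',), ('HR',), ('Legal',)]

Reason: Both get unique depts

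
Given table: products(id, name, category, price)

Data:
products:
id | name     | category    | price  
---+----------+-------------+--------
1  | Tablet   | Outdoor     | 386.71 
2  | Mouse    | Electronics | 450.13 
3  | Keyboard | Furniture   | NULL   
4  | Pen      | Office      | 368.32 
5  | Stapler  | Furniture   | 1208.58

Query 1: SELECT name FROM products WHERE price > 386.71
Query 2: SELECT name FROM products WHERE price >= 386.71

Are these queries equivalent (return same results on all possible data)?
No, not equivalent

Query 1 returns: [('Mouse',), ('Stapler',)]
Query 2 returns: [('Tablet',), ('Mouse',), ('Stapler',)]

Reason: > vs >= gives different results when price = 386.71 exists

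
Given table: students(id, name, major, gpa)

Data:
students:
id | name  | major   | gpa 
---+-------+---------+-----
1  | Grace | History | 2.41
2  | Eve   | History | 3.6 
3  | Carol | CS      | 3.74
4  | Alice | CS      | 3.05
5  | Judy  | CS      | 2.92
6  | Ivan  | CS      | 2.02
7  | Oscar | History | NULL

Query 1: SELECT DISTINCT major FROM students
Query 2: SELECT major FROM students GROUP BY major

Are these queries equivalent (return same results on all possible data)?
Yes, equivalent

Both queries return: [('CS',), ('History',)]

Reason: Both get unique majors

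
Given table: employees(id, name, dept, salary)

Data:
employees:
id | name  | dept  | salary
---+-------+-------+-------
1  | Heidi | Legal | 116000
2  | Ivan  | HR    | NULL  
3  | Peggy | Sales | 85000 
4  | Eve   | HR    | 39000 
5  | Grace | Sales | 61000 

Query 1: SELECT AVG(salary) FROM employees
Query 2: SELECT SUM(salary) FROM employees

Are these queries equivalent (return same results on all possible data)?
No, not equivalent

Query 1 returns: [(75250.0,)]
Query 2 returns: [(301000,)]

Reason: AVG vs SUM give different aggregate values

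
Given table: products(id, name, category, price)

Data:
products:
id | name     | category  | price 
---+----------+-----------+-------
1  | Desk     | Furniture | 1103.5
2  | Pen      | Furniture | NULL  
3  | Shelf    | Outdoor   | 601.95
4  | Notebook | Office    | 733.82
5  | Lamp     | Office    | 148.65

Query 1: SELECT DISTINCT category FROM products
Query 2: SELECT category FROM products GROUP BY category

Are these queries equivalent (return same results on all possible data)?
Yes, equivalent

Both queries return: [('Furniture',), ('Office',), ('Outdoor',)]

Reason: Both get unique categorys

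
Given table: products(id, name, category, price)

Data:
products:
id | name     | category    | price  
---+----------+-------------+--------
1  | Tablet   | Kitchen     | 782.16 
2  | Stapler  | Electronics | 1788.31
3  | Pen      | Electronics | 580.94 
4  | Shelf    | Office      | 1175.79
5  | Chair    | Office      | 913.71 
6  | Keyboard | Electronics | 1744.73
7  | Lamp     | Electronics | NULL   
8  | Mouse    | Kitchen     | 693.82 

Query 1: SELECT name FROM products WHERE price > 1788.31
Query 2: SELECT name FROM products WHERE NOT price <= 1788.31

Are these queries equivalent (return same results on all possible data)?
Yes, equivalent

Both queries return: []

Reason: Both filter price > 1788.31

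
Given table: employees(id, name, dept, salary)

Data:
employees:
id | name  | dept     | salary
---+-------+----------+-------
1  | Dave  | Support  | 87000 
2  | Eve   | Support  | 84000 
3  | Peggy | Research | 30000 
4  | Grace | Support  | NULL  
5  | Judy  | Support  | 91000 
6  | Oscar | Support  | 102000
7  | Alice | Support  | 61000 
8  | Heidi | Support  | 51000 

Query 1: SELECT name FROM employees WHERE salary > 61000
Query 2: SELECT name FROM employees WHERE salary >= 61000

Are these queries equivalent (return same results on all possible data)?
No, not equivalent

Query 1 returns: [('Dave',), ('Eve',), ('Judy',), ('Oscar',)]
Query 2 returns: [('Dave',), ('Eve',), ('Judy',), ('Oscar',), ('Alice',)]

Reason: > vs >= gives different results when salary = 61000 exists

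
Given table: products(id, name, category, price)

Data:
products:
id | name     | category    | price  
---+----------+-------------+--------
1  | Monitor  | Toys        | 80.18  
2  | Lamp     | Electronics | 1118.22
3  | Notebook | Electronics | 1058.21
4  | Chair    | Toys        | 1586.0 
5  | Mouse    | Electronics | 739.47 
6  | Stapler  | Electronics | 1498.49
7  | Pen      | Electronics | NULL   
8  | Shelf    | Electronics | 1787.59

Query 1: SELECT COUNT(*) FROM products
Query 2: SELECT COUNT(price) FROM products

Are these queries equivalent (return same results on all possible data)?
No, not equivalent

Query 1 returns: [(8,)]
Query 2 returns: [(7,)]

Reason: COUNT(*) includes NULLs, COUNT(column) excludes them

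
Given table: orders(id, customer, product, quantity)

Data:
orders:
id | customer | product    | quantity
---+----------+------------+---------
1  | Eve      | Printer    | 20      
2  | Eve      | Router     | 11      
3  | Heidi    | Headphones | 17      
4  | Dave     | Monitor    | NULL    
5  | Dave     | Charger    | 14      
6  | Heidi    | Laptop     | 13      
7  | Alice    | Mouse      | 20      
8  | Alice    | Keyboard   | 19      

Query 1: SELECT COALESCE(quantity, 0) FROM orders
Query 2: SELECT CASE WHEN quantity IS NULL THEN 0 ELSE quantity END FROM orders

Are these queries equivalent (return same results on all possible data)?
Yes, equivalent

Both queries return: [(0,), (11,), (13,), (14,), (17,), (19,), (20,), (20,)]

Reason: COALESCE vs CASE for NULL handling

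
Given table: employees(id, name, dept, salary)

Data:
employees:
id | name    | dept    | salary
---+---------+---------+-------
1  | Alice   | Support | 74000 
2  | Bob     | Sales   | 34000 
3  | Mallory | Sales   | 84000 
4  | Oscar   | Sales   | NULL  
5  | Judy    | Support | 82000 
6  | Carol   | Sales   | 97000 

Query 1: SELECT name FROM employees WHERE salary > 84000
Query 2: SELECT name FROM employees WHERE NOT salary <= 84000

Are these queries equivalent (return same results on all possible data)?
Yes, equivalent

Both queries return: [('Carol',)]

Reason: Both filter salary > 84000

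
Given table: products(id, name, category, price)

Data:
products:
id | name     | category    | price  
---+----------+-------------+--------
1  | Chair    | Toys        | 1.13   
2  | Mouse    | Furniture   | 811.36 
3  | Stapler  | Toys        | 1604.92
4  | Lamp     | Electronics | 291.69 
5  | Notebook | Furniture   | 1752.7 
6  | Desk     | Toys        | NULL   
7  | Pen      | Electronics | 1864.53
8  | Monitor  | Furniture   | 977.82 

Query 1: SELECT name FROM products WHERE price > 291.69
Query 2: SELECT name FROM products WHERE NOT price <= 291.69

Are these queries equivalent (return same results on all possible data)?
Yes, equivalent

Both queries return: [('Monitor',), ('Mouse',), ('Notebook',), ('Pen',), ('Stapler',)]

Reason: Both filter price > 291.69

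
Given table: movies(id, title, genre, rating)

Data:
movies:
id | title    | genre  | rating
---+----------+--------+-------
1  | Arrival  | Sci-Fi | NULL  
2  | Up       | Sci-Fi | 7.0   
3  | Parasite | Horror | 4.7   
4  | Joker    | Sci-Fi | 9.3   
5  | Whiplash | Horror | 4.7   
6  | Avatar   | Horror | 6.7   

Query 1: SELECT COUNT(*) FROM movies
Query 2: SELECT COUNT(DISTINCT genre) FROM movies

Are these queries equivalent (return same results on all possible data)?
No, not equivalent

Query 1 returns: [(6,)]
Query 2 returns: [(2,)]

Reason: COUNT(*) counts rows, COUNT(DISTINCT genre) counts unique genres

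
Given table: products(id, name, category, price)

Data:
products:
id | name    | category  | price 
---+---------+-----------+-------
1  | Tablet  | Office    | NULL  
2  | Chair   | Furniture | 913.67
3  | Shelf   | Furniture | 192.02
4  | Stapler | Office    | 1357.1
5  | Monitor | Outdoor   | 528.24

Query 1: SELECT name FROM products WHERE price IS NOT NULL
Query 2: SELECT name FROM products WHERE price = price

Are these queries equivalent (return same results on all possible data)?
Yes, equivalent

Both queries return: [('Chair',), ('Monitor',), ('Shelf',), ('Stapler',)]

Reason: IS NOT NULL vs self-equality (both exclude NULLs)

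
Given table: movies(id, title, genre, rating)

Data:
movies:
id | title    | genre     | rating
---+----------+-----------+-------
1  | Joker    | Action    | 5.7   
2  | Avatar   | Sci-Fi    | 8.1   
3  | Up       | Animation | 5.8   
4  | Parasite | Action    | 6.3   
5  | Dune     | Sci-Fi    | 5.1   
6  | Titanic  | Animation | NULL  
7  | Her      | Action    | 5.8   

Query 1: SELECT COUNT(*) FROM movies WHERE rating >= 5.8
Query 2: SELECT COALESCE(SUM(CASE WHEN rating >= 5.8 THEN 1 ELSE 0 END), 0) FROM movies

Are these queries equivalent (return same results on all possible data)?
Yes, equivalent

Both queries return: [(4,)]

Reason: COUNT with WHERE vs conditional SUM (COALESCE handles empty-table NULL)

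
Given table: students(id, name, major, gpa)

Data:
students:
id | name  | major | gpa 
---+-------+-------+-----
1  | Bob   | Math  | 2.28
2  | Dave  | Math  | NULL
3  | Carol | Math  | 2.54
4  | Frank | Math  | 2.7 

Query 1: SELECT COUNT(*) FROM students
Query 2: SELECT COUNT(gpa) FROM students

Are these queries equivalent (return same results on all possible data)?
No, not equivalent

Query 1 returns: [(4,)]
Query 2 returns: [(3,)]

Reason: COUNT(*) includes NULLs, COUNT(column) excludes them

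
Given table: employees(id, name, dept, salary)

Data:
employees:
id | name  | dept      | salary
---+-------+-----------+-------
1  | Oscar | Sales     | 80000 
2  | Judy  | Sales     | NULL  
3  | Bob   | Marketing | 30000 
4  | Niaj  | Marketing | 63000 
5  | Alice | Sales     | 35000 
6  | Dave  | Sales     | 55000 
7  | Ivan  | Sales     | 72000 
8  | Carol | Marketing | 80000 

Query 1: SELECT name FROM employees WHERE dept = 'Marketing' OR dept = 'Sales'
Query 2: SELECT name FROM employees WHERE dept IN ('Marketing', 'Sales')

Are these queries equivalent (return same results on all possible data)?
Yes, equivalent

Both queries return: [('Alice',), ('Bob',), ('Carol',), ('Dave',), ('Ivan',), ('Judy',), ('Niaj',), ('Oscar',)]

Reason: OR vs IN are equivalent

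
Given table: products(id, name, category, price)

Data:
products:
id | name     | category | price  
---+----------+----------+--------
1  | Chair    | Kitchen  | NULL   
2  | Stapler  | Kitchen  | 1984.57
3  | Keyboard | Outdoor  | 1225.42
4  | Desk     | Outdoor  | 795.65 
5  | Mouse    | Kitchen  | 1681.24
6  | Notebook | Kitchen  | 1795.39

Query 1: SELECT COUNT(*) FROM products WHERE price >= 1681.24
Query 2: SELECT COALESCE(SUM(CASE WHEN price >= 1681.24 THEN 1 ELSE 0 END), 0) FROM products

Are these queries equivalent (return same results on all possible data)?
Yes, equivalent

Both queries return: [(3,)]

Reason: COUNT with WHERE vs conditional SUM (COALESCE handles empty-table NULL)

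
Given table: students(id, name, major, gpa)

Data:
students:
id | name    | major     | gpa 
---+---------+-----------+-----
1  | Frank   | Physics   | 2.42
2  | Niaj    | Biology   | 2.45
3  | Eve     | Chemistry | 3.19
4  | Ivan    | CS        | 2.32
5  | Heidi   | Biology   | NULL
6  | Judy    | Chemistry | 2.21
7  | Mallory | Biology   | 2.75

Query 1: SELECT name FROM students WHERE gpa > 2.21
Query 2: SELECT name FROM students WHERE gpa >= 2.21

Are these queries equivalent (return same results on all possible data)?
No, not equivalent

Query 1 returns: [('Frank',), ('Niaj',), ('Eve',), ('Ivan',), ('Mallory',)]
Query 2 returns: [('Frank',), ('Niaj',), ('Eve',), ('Ivan',), ('Judy',), ('Mallory',)]

Reason: > vs >= gives different results when gpa = 2.21 exists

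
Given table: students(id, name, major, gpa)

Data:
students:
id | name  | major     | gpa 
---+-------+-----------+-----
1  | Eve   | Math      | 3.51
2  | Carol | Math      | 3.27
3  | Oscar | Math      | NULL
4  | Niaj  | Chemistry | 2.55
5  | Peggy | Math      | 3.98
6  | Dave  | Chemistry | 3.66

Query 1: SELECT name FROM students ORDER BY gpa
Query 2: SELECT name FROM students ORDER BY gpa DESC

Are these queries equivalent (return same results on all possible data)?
No, not equivalent

Query 1 returns: [('Oscar',), ('Niaj',), ('Carol',), ('Eve',), ('Dave',), ('Peggy',)]
Query 2 returns: [('Peggy',), ('Dave',), ('Eve',), ('Carol',), ('Niaj',), ('Oscar',)]

Reason: ASC vs DESC gives opposite ordering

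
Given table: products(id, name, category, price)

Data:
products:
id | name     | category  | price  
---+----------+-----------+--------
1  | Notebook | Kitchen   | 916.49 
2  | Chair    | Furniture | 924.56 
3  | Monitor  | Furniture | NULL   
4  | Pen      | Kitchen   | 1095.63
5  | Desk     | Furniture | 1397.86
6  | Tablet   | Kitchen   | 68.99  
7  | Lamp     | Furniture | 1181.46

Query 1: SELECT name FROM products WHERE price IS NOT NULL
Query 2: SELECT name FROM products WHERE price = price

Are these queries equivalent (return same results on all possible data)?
Yes, equivalent

Both queries return: [('Chair',), ('Desk',), ('Lamp',), ('Notebook',), ('Pen',), ('Tablet',)]

Reason: IS NOT NULL vs self-equality (both exclude NULLs)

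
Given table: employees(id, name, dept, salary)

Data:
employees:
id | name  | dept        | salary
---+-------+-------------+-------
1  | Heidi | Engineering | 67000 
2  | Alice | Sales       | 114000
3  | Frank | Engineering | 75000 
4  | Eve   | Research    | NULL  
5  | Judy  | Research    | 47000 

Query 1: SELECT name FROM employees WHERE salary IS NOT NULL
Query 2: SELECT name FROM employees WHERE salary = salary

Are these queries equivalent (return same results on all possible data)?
Yes, equivalent

Both queries return: [('Alice',), ('Frank',), ('Heidi',), ('Judy',)]

Reason: IS NOT NULL vs self-equality (both exclude NULLs)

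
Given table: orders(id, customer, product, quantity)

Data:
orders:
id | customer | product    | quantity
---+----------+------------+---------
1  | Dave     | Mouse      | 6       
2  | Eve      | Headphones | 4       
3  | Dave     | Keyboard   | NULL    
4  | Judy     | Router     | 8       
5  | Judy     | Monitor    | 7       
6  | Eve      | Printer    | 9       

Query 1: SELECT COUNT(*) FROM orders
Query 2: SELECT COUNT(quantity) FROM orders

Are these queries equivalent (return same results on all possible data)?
No, not equivalent

Query 1 returns: [(6,)]
Query 2 returns: [(5,)]

Reason: COUNT(*) includes NULLs, COUNT(column) excludes them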